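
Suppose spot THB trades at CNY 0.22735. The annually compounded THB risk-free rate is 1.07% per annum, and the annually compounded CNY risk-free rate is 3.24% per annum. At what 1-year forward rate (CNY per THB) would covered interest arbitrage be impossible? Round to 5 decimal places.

T = 1 year.
CNY growth factor: (1 + 0.0324)^1 = 1.032400.
Growth of 1 THB over T: (1 + 0.0107)^1 = 1.010700.
So F = 0.22735 × 1.032400 / 1.010700 = 0.2322313 (CNY/THB).

0.23223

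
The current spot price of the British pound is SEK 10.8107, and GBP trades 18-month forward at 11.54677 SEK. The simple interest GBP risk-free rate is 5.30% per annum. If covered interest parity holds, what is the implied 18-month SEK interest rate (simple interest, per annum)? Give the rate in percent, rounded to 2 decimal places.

T = 18/12 years.
By CIP, F/S equals the SEK-to-GBP growth ratio: 11.54677/10.8107 = 1.0680872.
GBP growth factor: 1 + 0.0530×18/12 = 1.079500.
So the SEK growth factor = 1.1530001.
(1.1530001 − 1)/T = 0.102000, i.e. 10.20%.

10.20%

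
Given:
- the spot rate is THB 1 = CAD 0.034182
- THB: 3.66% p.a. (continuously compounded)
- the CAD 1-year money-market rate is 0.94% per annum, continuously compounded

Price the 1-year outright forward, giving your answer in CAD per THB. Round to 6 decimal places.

0.033265

T = 1 year.
CAD growth factor: e^(0.0094×1) = 1.0094443.
THB accumulates by e^(0.0366×1) = 1.037278.
So F = 0.034182 × 1.0094443 / 1.037278 = 0.03326478 (CAD/THB).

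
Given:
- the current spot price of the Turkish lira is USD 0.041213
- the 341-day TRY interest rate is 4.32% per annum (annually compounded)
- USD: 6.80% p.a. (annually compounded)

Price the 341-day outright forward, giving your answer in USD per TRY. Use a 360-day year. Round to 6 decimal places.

T = 341/360 years.
USD accumulates by (1 + 0.0680)^(341/360) = 1.0642982.
Growth of 1 TRY over T: (1 + 0.0432)^(341/360) = 1.040874.
CIP: F = S · (grow USD)/(grow TRY) = 0.041213 × 1.0642982/1.040874 = 0.04214047 USD per TRY.

0.042140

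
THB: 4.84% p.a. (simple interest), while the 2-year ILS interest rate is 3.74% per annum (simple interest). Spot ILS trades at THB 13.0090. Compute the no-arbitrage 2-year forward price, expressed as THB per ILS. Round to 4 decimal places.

13.2753

T = 2 years.
THB accumulates by 1 + 0.0484×2 = 1.096800.
ILS accumulates by 1 + 0.0374×2 = 1.074800.
So F = 13.009 × 1.096800 / 1.074800 = 13.275280 (THB/ILS).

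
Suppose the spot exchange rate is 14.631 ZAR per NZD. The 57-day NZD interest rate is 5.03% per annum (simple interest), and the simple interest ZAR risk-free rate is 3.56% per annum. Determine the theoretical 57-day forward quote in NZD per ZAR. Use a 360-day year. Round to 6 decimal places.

T = 57/360 years.
ZAR growth factor: 1 + 0.0356×57/360 = 1.0056367.
NZD accumulates by 1 + 0.0503×57/360 = 1.0079642.
So F = 14.631 × 1.0056367 / 1.0079642 = 14.59722 (ZAR/NZD).
Quoted the other way: 1/14.59722 = 0.068506 NZD per ZAR.

0.068506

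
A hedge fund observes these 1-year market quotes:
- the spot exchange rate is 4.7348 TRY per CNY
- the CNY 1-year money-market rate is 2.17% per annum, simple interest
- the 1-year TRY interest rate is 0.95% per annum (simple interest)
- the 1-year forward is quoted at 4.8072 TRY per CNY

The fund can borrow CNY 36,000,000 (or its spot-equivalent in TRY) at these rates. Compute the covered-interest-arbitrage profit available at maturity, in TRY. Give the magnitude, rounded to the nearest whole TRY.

TRY 4,742,483

T = 1 year.
Invest the CNY and cover forward: 36,000,000 × 1.021700 × 4.8072 = TRY 176,814,584.64.
Convert at spot and invest in TRY: 36,000,000 × 4.7348 × 1.009500 = TRY 172,072,101.60.
The quoted forward overvalues CNY, so borrow TRY, buy CNY at spot, deposit the CNY at 2.17%, and sell the proceeds forward at 4.8072.
Arbitrage profit = |176,814,584.64 − 172,072,101.60| = TRY 4,742,483.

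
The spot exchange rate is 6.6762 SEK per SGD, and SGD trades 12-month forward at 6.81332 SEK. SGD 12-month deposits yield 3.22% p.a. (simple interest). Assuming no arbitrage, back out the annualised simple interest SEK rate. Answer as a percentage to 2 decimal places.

T = 1 year.
CIP gives F = S · g_SEK/g_SGD, so g_SEK/g_SGD = 6.81332/6.6762 = 1.0205386.
The SGD side grows by 1 + 0.0322×1 = 1.032200.
So the SEK growth factor = 1.0533999.
(1.0533999 − 1)/T = 0.053400, i.e. 5.34%.

5.34%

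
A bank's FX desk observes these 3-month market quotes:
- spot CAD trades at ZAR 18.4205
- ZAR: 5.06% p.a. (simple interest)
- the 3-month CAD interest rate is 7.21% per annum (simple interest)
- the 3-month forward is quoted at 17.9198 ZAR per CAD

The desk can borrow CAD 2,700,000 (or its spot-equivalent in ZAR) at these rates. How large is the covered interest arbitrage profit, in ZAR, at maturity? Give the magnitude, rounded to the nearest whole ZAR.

T = 3/12 years.
Invest the CAD and cover forward: 2,700,000 × 1.018025 × 17.9198 = ZAR 49,255,571.87.
Convert at spot and invest in ZAR: 2,700,000 × 18.4205 × 1.012650 = ZAR 50,364,502.18.
The quoted forward undervalues CAD, so borrow CAD, convert to ZAR at spot, deposit the ZAR at 5.06%, and buy CAD forward at 17.9198 to cover the loan.
Arbitrage profit = |49,255,571.87 − 50,364,502.18| = ZAR 1,108,930.

ZAR 1,108,930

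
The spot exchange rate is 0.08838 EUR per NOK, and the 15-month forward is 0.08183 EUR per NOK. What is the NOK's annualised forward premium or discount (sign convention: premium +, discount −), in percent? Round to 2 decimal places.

T = 15/12 years.
Period premium: (0.08183 − 0.08838)/0.08838 = -0.0741118.
×(1/T) gives -5.93% p.a.

-5.93%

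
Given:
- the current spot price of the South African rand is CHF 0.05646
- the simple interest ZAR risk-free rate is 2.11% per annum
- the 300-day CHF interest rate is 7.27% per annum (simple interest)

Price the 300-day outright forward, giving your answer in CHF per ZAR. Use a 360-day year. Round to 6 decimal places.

T = 300/360 years.
CHF growth factor: 1 + 0.0727×300/360 = 1.0605833.
ZAR growth factor: 1 + 0.0211×300/360 = 1.0175833.
CIP: F = S · (grow CHF)/(grow ZAR) = 0.05646 × 1.0605833/1.0175833 = 0.05884583 CHF per ZAR.

0.058846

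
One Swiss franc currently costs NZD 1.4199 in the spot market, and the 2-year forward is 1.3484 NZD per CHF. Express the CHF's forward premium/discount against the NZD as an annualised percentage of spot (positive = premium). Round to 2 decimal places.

-2.52%

T = 2 years.
Period premium: (1.3484 − 1.4199)/1.4199 = -0.0503557.
Per annum: -0.0503557 / 2 = -0.025178 = -2.52%.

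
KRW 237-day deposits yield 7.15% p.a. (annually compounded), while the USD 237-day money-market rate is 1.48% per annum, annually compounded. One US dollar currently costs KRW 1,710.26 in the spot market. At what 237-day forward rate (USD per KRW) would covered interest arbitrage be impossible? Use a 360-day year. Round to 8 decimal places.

T = 237/360 years.
KRW accumulates by (1 + 0.0715)^(237/360) = 1.0465135.
Growth of 1 USD over T: (1 + 0.0148)^(237/360) = 1.0097189.
So F = 1710.26 × 1.0465135 / 1.0097189 = 1772.583 (KRW/USD).
Invert for USD per KRW: 1 / 1772.583 = 0.00056415.

0.00056415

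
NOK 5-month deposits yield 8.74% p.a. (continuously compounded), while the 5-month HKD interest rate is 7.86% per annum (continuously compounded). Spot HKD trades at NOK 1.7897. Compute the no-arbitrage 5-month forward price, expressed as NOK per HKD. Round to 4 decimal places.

1.7963

T = 5/12 years.
NOK growth factor: e^(0.0874×5/12) = 1.0370879.
HKD accumulates by e^(0.0786×5/12) = 1.0332922.
So F = 1.7897 × 1.0370879 / 1.0332922 = 1.796274 (NOK/HKD).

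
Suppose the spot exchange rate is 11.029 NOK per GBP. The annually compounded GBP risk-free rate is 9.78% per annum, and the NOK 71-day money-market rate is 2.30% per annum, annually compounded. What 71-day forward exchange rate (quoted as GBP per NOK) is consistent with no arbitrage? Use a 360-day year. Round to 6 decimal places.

T = 71/360 years.
NOK accumulates by (1 + 0.0230)^(71/360) = 1.0044948.
GBP growth factor: (1 + 0.0978)^(71/360) = 1.0185728.
CIP: F = S · (grow NOK)/(grow GBP) = 11.029 × 1.0044948/1.0185728 = 10.87656 NOK per GBP.
Invert for GBP per NOK: 1 / 10.87656 = 0.091941.

0.091941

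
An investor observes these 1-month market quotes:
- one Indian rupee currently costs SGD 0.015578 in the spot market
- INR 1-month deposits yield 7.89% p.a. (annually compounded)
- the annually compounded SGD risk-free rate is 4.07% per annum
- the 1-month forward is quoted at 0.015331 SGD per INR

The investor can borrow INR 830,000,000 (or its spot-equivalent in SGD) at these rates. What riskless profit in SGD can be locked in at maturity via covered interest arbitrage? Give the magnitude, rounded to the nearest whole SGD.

SGD 167,282

T = 1/12 years.
Invest the INR and cover forward: 830,000,000 × 1.0063485676 × 0.015331 = SGD 12,805,513.81.
Convert at spot and invest in SGD: 830,000,000 × 0.015578 × 1.0033299958 = SGD 12,972,795.98.
The quoted forward undervalues INR, so borrow INR, convert to SGD at spot, deposit the SGD at 4.07%, and buy INR forward at 0.015331 to cover the loan.
The gap between the two covered legs is SGD 167,282.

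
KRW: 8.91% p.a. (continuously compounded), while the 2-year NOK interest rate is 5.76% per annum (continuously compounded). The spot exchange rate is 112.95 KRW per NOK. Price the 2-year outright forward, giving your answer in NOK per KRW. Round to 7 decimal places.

0.0083129

T = 2 years.
KRW growth factor: e^(0.0891×2) = 1.1950643.
NOK growth factor: e^(0.0576×2) = 1.1220978.
So F = 112.95 × 1.1950643 / 1.1220978 = 120.2948 (KRW/NOK).
Invert for NOK per KRW: 1 / 120.2948 = 0.0083129.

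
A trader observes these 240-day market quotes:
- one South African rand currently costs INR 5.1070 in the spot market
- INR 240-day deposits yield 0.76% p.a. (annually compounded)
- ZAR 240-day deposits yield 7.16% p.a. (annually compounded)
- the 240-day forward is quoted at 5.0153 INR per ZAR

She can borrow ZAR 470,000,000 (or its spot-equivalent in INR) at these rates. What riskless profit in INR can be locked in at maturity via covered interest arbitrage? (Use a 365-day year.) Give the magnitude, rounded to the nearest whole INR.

INR 54,578,205

T = 240/365 years.
Route A — deposit ZAR, sell forward: 470,000,000 × 1.046519998735 × 5.0153 = INR 2,466,847,522.34.
Route B — convert at spot, deposit INR: 470,000,000 × 5.1070 × 1.004990779009 = INR 2,412,269,316.95.
The quoted forward overvalues ZAR, so borrow INR, buy ZAR at spot, deposit the ZAR at 7.16%, and sell the proceeds forward at 5.0153.
The gap between the two covered legs is INR 54,578,205.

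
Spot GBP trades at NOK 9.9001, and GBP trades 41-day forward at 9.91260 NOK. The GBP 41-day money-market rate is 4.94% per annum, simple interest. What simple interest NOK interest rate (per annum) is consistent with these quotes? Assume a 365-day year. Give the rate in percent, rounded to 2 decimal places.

T = 41/365 years.
CIP gives F = S · g_NOK/g_GBP, so g_NOK/g_GBP = 9.9126/9.9001 = 1.0012626.
The GBP side grows by 1 + 0.0494×41/365 = 1.005549.
That pins the NOK growth at 1.0068186.
(1.0068186 − 1)/T = 0.060702, i.e. 6.07%.

6.07%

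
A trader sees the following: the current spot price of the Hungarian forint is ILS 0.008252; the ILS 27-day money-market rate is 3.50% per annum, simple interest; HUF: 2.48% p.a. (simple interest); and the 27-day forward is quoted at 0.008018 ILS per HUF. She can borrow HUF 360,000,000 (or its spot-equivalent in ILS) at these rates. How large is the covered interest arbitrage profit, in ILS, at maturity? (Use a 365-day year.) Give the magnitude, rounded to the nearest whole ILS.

ILS 86,636

T = 27/365 years.
Keep in HUF, deliver into the forward: 360,000,000·1.001834521·0.008018 = ILS 2,891,775.31.
Swap to ILS now, deposit: 360,000,000·0.008252·1.002589041 = ILS 2,978,411.32.
The quoted forward undervalues HUF, so borrow HUF, convert to ILS at spot, deposit the ILS at 3.50%, and buy HUF forward at 0.008018 to cover the loan.
Profit = 2,978,411.32 − 2,891,775.31 = ILS 86,636.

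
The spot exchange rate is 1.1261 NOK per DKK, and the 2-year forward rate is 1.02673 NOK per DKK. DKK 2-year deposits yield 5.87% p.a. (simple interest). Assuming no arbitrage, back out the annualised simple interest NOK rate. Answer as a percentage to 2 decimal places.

0.94%

T = 2 years.
F/S = 1.02673/1.1261 = 0.9117574 = (growth of NOK) / (growth of DKK).
DKK growth factor: 1 + 0.0587×2 = 1.117400.
So the NOK growth factor = 1.0187977.
r = (1.0187977 − 1)/2 = 0.009399 → 0.94%.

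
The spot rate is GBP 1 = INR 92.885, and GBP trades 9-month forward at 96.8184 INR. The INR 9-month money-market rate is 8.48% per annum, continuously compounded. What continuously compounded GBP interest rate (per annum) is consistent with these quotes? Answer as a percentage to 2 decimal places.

T = 9/12 years.
CIP gives F = S · g_INR/g_GBP, so g_INR/g_GBP = 96.8184/92.885 = 1.0423470.
The INR side grows by e^(0.0848×9/12) = 1.065666.
So the GBP growth factor = 1.0223716.
Take logs: ln 1.0223716 / (9/12) = 0.029500, so 2.95%.

2.95%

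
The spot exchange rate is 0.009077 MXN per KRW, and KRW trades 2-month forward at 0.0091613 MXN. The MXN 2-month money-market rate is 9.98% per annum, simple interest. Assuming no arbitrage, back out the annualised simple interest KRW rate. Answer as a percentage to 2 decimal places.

4.37%

T = 2/12 years.
CIP gives F = S · g_MXN/g_KRW, so g_MXN/g_KRW = 0.0091613/0.009077 = 1.0092872.
MXN growth factor: 1 + 0.0998×2/12 = 1.0166333.
That pins the KRW growth at 1.0072785.
r = (1.0072785 − 1)/(2/12) = 0.043671 → 4.37%.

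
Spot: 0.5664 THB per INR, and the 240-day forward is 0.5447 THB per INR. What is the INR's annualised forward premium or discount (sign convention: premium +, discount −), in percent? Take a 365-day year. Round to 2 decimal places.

-5.83%

T = 240/365 years.
INR trades forward at -3.83121% vs spot over the period.
Per annum: -0.0383121 / (240/365) = -0.058266 = -5.83%.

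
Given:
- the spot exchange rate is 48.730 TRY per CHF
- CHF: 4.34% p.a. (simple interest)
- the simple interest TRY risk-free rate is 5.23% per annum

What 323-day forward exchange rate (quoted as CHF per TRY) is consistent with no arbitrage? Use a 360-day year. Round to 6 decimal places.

0.020365

T = 323/360 years.
TRY growth factor: 1 + 0.0523×323/360 = 1.0469247.
CHF growth factor: 1 + 0.0434×323/360 = 1.0389394.
CIP: F = S · (grow TRY)/(grow CHF) = 48.73 × 1.0469247/1.0389394 = 49.10454 TRY per CHF.
Invert for CHF per TRY: 1 / 49.10454 = 0.020365.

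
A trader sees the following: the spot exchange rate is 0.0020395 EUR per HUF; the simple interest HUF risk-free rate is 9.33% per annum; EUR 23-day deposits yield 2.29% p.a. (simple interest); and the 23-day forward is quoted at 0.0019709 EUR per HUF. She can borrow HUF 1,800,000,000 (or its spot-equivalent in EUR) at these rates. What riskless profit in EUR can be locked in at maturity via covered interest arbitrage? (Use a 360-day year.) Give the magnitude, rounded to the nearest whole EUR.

EUR 107,704

T = 23/360 years.
Invest the HUF and cover forward: 1,800,000,000 × 1.005960833 × 0.0019709 = EUR 3,568,766.77.
Convert at spot and invest in EUR: 1,800,000,000 × 0.0020395 × 1.001463056 = EUR 3,676,471.02.
The quoted forward undervalues HUF, so borrow HUF, convert to EUR at spot, deposit the EUR at 2.29%, and buy HUF forward at 0.0019709 to cover the loan.
The gap between the two covered legs is EUR 107,704.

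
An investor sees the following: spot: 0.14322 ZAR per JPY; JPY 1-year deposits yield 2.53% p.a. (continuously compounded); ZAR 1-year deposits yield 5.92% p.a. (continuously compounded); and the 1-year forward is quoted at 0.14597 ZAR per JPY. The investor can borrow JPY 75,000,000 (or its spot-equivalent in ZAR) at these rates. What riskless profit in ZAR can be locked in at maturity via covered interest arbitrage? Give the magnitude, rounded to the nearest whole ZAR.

ZAR 168,335

T = 1 year.
Invest the JPY and cover forward: 75,000,000 × 1.0256227612 × 0.14597 = ZAR 11,228,261.58.
Convert at spot and invest in ZAR: 75,000,000 × 0.14322 × 1.060987417 = ZAR 11,396,596.34.
The quoted forward undervalues JPY, so borrow JPY, convert to ZAR at spot, deposit the ZAR at 5.92%, and buy JPY forward at 0.14597 to cover the loan.
Profit = 11,396,596.34 − 11,228,261.58 = ZAR 168,335.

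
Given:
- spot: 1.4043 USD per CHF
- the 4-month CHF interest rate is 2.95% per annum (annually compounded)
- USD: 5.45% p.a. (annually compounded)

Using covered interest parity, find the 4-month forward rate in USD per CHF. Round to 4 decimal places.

1.4156

T = 4/12 years.
USD accumulates by (1 + 0.0545)^(4/12) = 1.0178463.
CHF growth factor: (1 + 0.0295)^(4/12) = 1.0097382.
So F = 1.4043 × 1.0178463 / 1.0097382 = 1.415576 (USD/CHF).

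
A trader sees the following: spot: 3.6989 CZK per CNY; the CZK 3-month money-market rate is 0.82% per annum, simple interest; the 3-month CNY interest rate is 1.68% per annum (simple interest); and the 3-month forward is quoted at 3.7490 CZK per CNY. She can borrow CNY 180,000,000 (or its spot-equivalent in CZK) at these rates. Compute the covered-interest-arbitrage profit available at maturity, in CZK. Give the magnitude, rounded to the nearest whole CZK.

T = 3/12 years.
Route A — deposit CNY, sell forward: 180,000,000 × 1.004200 × 3.7490 = CZK 677,654,244.00.
Route B — convert at spot, deposit CZK: 180,000,000 × 3.6989 × 1.002050 = CZK 667,166,894.10.
The quoted forward overvalues CNY, so borrow CZK, buy CNY at spot, deposit the CNY at 1.68%, and sell the proceeds forward at 3.7490.
Profit = 677,654,244.00 − 667,166,894.10 = CZK 10,487,350.

CZK 10,487,350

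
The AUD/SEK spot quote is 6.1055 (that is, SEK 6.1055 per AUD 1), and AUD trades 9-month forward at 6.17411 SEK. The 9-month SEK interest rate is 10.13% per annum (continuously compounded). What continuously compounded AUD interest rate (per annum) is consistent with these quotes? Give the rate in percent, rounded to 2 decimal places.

8.64%

T = 9/12 years.
F/S = 6.17411/6.1055 = 1.0112374 = (growth of SEK) / (growth of AUD).
SEK growth factor: e^(0.1013×9/12) = 1.0789356.
So the AUD growth factor = 1.0669459.
r = ln(1.0669459)/(9/12) = 0.086400 → 8.64%.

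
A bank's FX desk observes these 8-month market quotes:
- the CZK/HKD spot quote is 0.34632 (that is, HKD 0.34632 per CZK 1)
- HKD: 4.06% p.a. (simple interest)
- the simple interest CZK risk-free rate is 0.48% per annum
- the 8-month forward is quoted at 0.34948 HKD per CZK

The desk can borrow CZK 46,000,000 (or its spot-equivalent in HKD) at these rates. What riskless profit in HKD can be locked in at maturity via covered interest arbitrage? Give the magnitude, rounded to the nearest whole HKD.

HKD 234,388

T = 8/12 years.
Route A — deposit CZK, sell forward: 46,000,000 × 1.003200 × 0.34948 = HKD 16,127,523.46.
Route B — convert at spot, deposit HKD: 46,000,000 × 0.34632 × 1.0270666667 = HKD 16,361,911.49.
The quoted forward undervalues CZK, so borrow CZK, convert to HKD at spot, deposit the HKD at 4.06%, and buy CZK forward at 0.34948 to cover the loan.
Profit = 16,361,911.49 − 16,127,523.46 = HKD 234,388.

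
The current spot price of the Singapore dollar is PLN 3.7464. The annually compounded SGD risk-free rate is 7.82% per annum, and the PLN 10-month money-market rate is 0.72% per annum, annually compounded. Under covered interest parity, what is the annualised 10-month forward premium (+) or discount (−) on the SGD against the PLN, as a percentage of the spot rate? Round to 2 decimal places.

-6.62%

T = 10/12 years.
CIP forward (PLN per SGD) = 3.7464 × 1.0059964/1.0647544 = 3.5396566.
Annualised premium = (F − S)/S × (1/T) = (3.5396566 − 3.7464)/3.7464 ÷ (10/12) = -6.62%.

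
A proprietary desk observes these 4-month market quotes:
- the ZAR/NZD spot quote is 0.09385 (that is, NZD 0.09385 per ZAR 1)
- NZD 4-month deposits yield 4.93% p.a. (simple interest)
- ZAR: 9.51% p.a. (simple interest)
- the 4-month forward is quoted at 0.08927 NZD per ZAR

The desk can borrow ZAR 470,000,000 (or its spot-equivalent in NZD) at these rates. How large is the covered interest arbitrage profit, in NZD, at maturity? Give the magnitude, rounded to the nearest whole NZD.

T = 4/12 years.
Keep in ZAR, deliver into the forward: 470,000,000·1.031700·0.08927 = NZD 43,286,933.73.
Swap to NZD now, deposit: 470,000,000·0.09385·1.0164333333 = NZD 44,834,366.12.
The quoted forward undervalues ZAR, so borrow ZAR, convert to NZD at spot, deposit the NZD at 4.93%, and buy ZAR forward at 0.08927 to cover the loan.
Profit = 44,834,366.12 − 43,286,933.73 = NZD 1,547,432.

NZD 1,547,432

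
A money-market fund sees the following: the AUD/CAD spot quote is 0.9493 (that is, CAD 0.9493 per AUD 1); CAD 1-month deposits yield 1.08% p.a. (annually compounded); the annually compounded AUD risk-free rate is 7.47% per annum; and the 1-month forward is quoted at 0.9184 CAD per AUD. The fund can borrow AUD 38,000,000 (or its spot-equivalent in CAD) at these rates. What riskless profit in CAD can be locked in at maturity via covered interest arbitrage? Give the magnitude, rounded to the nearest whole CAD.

CAD 996,360

T = 1/12 years.
Invest the AUD and cover forward: 38,000,000 × 1.0060215196 × 0.9184 = CAD 35,109,346.22.
Convert at spot and invest in CAD: 38,000,000 × 0.9493 × 1.0008955755 = CAD 36,105,706.45.
The quoted forward undervalues AUD, so borrow AUD, convert to CAD at spot, deposit the CAD at 1.08%, and buy AUD forward at 0.9184 to cover the loan.
Arbitrage profit = |35,109,346.22 − 36,105,706.45| = CAD 996,360.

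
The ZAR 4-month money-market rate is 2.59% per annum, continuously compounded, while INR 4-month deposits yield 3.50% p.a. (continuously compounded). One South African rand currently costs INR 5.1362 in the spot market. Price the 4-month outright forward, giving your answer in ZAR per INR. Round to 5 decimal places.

0.19411

T = 4/12 years.
INR accumulates by e^(0.0350×4/12) = 1.011735.
ZAR growth factor: e^(0.0259×4/12) = 1.0086707.
CIP: F = S · (grow INR)/(grow ZAR) = 5.1362 × 1.011735/1.0086707 = 5.151804 INR per ZAR.
Quoted the other way: 1/5.151804 = 0.19411 ZAR per INR.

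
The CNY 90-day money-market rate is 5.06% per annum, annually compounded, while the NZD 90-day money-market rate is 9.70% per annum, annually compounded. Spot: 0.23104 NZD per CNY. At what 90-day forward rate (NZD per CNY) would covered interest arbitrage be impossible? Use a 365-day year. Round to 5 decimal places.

0.23352

T = 90/365 years.
Growth of 1 NZD over T: (1 + 0.0970)^(90/365) = 1.0230903.
Growth of 1 CNY over T: (1 + 0.0506)^(90/365) = 1.0122457.
Forward (NZD per CNY) = 0.23104 × 1.0230903 / 1.0122457 = 0.2335152.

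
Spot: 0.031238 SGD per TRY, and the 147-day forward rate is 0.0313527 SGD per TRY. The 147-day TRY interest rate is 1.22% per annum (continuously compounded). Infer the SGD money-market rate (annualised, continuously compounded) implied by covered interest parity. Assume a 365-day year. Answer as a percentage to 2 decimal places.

2.13%

T = 147/365 years.
By CIP, F/S equals the SGD-to-TRY growth ratio: 0.0313527/0.031238 = 1.0036718.
The TRY side grows by e^(0.0122×147/365) = 1.0049255.
So the SGD growth factor = 1.0086154.
Take logs: ln 1.0086154 / (147/365) = 0.021300, so 2.13%.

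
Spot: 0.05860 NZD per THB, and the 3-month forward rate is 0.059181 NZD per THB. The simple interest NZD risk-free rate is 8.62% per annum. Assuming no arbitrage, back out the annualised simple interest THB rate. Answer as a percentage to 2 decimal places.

T = 3/12 years.
F/S = 0.059181/0.0586 = 1.0099147 = (growth of NZD) / (growth of THB).
The NZD side grows by 1 + 0.0862×3/12 = 1.021550.
So the THB growth factor = 1.0115211.
r = (1.0115211 − 1)/(3/12) = 0.046084 → 4.61%.

4.61%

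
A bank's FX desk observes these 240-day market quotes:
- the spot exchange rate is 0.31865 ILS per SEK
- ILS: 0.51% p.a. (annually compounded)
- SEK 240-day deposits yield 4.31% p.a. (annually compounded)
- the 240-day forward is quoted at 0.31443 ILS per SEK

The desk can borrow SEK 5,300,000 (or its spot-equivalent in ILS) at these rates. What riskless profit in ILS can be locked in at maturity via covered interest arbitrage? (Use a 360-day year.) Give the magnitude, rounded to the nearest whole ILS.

T = 240/360 years.
Keep in SEK, deliver into the forward: 5,300,000·1.028530789·0.31443 = ILS 1,714,024.96.
Swap to ILS now, deposit: 5,300,000·0.31865·1.003397117 = ILS 1,694,582.20.
The quoted forward overvalues SEK, so borrow ILS, buy SEK at spot, deposit the SEK at 4.31%, and sell the proceeds forward at 0.31443.
The gap between the two covered legs is ILS 19,443.

ILS 19,443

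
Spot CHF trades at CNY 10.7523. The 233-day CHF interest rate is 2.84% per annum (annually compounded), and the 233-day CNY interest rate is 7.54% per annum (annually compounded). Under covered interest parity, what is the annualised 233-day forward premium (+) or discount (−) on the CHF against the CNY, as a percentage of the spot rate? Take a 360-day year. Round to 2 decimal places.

T = 233/360 years.
F = S · g_CNY/g_CHF = 10.7523 × 1.0481727/1.0182902 = 11.0678344.
(F − S)/S ÷ T = (11.0678344 − 10.7523)/10.7523/(233/360) = 0.045341 → 4.53%.

+4.53%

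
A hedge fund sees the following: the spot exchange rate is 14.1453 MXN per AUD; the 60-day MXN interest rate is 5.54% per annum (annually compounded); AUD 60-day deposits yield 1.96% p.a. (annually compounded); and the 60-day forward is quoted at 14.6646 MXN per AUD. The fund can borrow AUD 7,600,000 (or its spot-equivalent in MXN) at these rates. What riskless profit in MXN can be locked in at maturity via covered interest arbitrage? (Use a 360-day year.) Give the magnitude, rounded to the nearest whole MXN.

T = 60/360 years.
Route A — deposit AUD, sell forward: 7,600,000 × 1.00324030406 × 14.6646 = MXN 111,812,095.00.
Route B — convert at spot, deposit MXN: 7,600,000 × 14.1453 × 1.00902714142 = MXN 108,474,736.34.
The quoted forward overvalues AUD, so borrow MXN, buy AUD at spot, deposit the AUD at 1.96%, and sell the proceeds forward at 14.6646.
Arbitrage profit = |111,812,095.00 − 108,474,736.34| = MXN 3,337,359.

MXN 3,337,359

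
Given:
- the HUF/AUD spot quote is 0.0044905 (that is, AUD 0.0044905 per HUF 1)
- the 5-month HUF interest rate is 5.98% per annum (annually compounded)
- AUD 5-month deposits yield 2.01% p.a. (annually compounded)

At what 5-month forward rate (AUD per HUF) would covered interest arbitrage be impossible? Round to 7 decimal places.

T = 5/12 years.
Growth of 1 AUD over T: (1 + 0.0201)^(5/12) = 1.0083264.
HUF growth factor: (1 + 0.0598)^(5/12) = 1.0244953.
CIP: F = S · (grow AUD)/(grow HUF) = 0.0044905 × 1.0083264/1.0244953 = 0.004419630 AUD per HUF.

0.0044196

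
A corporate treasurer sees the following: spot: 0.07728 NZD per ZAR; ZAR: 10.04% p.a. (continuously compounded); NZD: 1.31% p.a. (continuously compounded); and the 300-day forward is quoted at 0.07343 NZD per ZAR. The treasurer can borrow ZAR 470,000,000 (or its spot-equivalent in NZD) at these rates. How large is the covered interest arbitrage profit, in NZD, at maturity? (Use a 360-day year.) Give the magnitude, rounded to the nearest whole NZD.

NZD 803,564

T = 300/360 years.
Route A — deposit ZAR, sell forward: 470,000,000 × 1.0872664113 × 0.07343 = NZD 37,523,847.11.
Route B — convert at spot, deposit NZD: 470,000,000 × 0.07728 × 1.0109764709 = NZD 36,720,282.99.
The quoted forward overvalues ZAR, so borrow NZD, buy ZAR at spot, deposit the ZAR at 10.04%, and sell the proceeds forward at 0.07343.
Arbitrage profit = |37,523,847.11 − 36,720,282.99| = NZD 803,564.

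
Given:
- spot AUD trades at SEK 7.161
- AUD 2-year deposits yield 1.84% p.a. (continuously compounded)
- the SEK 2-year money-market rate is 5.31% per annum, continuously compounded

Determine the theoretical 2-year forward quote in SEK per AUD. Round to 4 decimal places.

T = 2 years.
SEK accumulates by e^(0.0531×2) = 1.1120443.
Growth of 1 AUD over T: e^(0.0184×2) = 1.0374855.
Forward (SEK per AUD) = 7.161 × 1.1120443 / 1.0374855 = 7.675625.

7.6756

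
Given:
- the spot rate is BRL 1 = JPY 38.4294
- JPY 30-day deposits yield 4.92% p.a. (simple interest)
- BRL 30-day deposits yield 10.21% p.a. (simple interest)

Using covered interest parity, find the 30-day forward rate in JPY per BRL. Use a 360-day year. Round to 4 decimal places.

38.2614

T = 30/360 years.
JPY accumulates by 1 + 0.0492×30/360 = 1.004100.
Growth of 1 BRL over T: 1 + 0.1021×30/360 = 1.00850833.
CIP: F = S · (grow JPY)/(grow BRL) = 38.4294 × 1.004100/1.00850833 = 38.261420 JPY per BRL.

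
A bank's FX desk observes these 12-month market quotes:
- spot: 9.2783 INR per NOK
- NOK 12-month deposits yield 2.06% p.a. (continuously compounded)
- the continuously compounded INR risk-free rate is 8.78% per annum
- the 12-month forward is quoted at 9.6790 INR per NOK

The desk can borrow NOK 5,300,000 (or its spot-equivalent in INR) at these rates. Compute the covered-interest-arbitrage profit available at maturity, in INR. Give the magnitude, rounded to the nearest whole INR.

INR 1,321,353

T = 1 year.
Invest the NOK and cover forward: 5,300,000 × 1.0208136445 × 9.6790 = INR 52,366,412.91.
Convert at spot and invest in INR: 5,300,000 × 9.2783 × 1.0917697462 = INR 53,687,766.35.
The quoted forward undervalues NOK, so borrow NOK, convert to INR at spot, deposit the INR at 8.78%, and buy NOK forward at 9.6790 to cover the loan.
Arbitrage profit = |52,366,412.91 − 53,687,766.35| = INR 1,321,353.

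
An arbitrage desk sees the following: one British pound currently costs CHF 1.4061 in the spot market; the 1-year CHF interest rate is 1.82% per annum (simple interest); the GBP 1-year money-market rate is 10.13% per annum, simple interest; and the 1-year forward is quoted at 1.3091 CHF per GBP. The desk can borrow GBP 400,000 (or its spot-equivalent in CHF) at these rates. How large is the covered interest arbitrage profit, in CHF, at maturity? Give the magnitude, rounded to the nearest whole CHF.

T = 1 year.
Route A — deposit GBP, sell forward: 400,000 × 1.101300 × 1.3091 = CHF 576,684.73.
Route B — convert at spot, deposit CHF: 400,000 × 1.4061 × 1.018200 = CHF 572,676.41.
The quoted forward overvalues GBP, so borrow CHF, buy GBP at spot, deposit the GBP at 10.13%, and sell the proceeds forward at 1.3091.
Profit = 576,684.73 − 572,676.41 = CHF 4,008.

CHF 4,008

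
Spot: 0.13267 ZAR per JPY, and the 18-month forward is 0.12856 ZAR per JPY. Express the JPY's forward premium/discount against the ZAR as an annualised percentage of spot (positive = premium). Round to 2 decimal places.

T = 18/12 years.
Period premium: (0.12856 − 0.13267)/0.13267 = -0.0309791.
Per annum: -0.0309791 / (18/12) = -0.020653 = -2.07%.

-2.07%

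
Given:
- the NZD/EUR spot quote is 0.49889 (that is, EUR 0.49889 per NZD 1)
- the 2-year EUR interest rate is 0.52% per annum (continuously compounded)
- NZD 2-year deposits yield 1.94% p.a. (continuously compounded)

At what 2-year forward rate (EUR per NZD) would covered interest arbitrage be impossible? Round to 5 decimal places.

T = 2 years.
EUR growth factor: e^(0.0052×2) = 1.0104543.
NZD growth factor: e^(0.0194×2) = 1.0395626.
So F = 0.49889 × 1.0104543 / 1.0395626 = 0.4849208 (EUR/NZD).

0.48492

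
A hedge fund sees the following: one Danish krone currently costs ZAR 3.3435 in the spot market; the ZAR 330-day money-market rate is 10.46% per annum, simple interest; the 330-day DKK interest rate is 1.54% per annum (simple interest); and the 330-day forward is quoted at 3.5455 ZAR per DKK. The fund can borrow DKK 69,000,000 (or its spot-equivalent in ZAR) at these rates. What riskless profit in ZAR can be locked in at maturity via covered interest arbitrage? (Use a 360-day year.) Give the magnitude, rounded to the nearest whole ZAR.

ZAR 4,728,935

T = 330/360 years.
Invest the DKK and cover forward: 69,000,000 × 1.01411666667 × 3.5455 = ZAR 248,092,994.28.
Convert at spot and invest in ZAR: 69,000,000 × 3.3435 × 1.09588333333 = ZAR 252,821,928.82.
The quoted forward undervalues DKK, so borrow DKK, convert to ZAR at spot, deposit the ZAR at 10.46%, and buy DKK forward at 3.5455 to cover the loan.
Arbitrage profit = |248,092,994.28 − 252,821,928.82| = ZAR 4,728,935.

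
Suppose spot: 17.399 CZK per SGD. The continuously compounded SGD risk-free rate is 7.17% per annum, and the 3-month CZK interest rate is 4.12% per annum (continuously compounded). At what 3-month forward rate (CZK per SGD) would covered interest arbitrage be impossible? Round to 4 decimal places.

T = 3/12 years.
CZK growth factor: e^(0.0412×3/12) = 1.01035323.
SGD growth factor: e^(0.0717×3/12) = 1.01808662.
CIP: F = S · (grow CZK)/(grow SGD) = 17.399 × 1.01035323/1.01808662 = 17.266837 CZK per SGD.

17.2668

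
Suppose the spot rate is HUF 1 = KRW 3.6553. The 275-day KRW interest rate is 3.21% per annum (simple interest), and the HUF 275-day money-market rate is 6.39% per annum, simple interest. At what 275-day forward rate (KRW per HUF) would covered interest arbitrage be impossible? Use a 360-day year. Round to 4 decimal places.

T = 275/360 years.
KRW accumulates by 1 + 0.0321×275/360 = 1.0245208.
Growth of 1 HUF over T: 1 + 0.0639×275/360 = 1.0488125.
CIP: F = S · (grow KRW)/(grow HUF) = 3.6553 × 1.0245208/1.0488125 = 3.570639 KRW per HUF.

3.5706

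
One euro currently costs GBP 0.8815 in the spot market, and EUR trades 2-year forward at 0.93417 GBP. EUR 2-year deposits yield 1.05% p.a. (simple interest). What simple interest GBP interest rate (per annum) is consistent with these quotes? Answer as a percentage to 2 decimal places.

4.10%

T = 2 years.
CIP gives F = S · g_GBP/g_EUR, so g_GBP/g_EUR = 0.93417/0.8815 = 1.0597504.
The EUR side grows by 1 + 0.0105×2 = 1.021000.
So the GBP growth factor = 1.0820052.
r = (1.0820052 − 1)/2 = 0.041003 → 4.10%.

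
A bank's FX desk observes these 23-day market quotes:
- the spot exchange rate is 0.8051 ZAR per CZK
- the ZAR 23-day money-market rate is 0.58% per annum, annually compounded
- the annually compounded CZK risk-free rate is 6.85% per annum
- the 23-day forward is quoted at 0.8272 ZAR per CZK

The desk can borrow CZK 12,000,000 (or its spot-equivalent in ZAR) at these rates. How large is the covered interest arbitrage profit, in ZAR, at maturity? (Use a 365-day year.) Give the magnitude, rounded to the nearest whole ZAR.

ZAR 303,208

T = 23/365 years.
Keep in CZK, deliver into the forward: 12,000,000·1.00418375·0.8272 = ZAR 9,967,929.58.
Swap to ZAR now, deposit: 12,000,000·0.8051·1.00036449 = ZAR 9,664,721.41.
The quoted forward overvalues CZK, so borrow ZAR, buy CZK at spot, deposit the CZK at 6.85%, and sell the proceeds forward at 0.8272.
The gap between the two covered legs is ZAR 303,208.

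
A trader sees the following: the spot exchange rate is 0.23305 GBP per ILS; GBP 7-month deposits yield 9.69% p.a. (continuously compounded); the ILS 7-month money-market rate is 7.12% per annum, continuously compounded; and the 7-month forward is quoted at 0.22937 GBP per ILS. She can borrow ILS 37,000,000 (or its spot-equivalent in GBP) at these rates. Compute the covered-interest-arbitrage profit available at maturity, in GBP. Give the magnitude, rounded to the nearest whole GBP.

T = 7/12 years.
Route A — deposit ILS, sell forward: 37,000,000 × 1.042407908 × 0.22937 = GBP 8,846,592.77.
Route B — convert at spot, deposit GBP: 37,000,000 × 0.23305 × 1.058153068 = GBP 9,124,295.18.
The quoted forward undervalues ILS, so borrow ILS, convert to GBP at spot, deposit the GBP at 9.69%, and buy ILS forward at 0.22937 to cover the loan.
The gap between the two covered legs is GBP 277,702.

GBP 277,702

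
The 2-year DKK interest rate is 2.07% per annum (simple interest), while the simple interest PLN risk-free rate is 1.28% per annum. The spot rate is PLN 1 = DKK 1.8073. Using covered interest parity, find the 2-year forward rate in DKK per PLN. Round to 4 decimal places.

T = 2 years.
DKK accumulates by 1 + 0.0207×2 = 1.041400.
PLN accumulates by 1 + 0.0128×2 = 1.025600.
So F = 1.8073 × 1.041400 / 1.025600 = 1.835143 (DKK/PLN).

1.8351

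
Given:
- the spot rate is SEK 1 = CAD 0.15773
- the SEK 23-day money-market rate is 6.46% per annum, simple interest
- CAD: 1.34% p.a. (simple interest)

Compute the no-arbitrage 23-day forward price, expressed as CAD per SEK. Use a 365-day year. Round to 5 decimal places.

0.15722

T = 23/365 years.
Growth of 1 CAD over T: 1 + 0.0134×23/365 = 1.0008444.
Growth of 1 SEK over T: 1 + 0.0646×23/365 = 1.0040707.
CIP: F = S · (grow CAD)/(grow SEK) = 0.15773 × 1.0008444/1.0040707 = 0.1572232 CAD per SEK.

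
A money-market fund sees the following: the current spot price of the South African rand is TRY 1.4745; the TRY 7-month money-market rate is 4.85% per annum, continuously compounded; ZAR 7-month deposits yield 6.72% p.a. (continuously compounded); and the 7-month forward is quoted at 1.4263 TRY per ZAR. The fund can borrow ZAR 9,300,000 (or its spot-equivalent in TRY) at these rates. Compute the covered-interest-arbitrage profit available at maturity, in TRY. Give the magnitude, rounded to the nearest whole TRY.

TRY 311,462

T = 7/12 years.
Keep in ZAR, deliver into the forward: 9,300,000·1.0399784585·1.4263 = TRY 13,794,887.86.
Swap to TRY now, deposit: 9,300,000·1.4745·1.0286956769 = TRY 14,106,349.51.
The quoted forward undervalues ZAR, so borrow ZAR, convert to TRY at spot, deposit the TRY at 4.85%, and buy ZAR forward at 1.4263 to cover the loan.
Arbitrage profit = |13,794,887.86 − 14,106,349.51| = TRY 311,462.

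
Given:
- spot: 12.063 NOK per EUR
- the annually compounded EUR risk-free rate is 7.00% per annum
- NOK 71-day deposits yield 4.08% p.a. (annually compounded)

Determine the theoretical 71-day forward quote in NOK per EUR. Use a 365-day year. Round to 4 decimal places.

11.9982

T = 71/365 years.
NOK accumulates by (1 + 0.0408)^(71/365) = 1.00780914.
Growth of 1 EUR over T: (1 + 0.0700)^(71/365) = 1.01324798.
So F = 12.063 × 1.00780914 / 1.01324798 = 11.998249 (NOK/EUR).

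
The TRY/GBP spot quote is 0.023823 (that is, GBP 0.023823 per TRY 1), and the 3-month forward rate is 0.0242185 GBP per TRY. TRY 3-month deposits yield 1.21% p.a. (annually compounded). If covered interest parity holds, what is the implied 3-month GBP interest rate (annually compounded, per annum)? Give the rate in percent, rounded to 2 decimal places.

T = 3/12 years.
CIP gives F = S · g_GBP/g_TRY, so g_GBP/g_TRY = 0.0242185/0.023823 = 1.0166016.
The TRY side grows by (1 + 0.0121)^(3/12) = 1.0030114.
Hence g_GBP = 1.019663.
r = 1.019663^(12/3) − 1 = 0.081002 → 8.10%.

8.10%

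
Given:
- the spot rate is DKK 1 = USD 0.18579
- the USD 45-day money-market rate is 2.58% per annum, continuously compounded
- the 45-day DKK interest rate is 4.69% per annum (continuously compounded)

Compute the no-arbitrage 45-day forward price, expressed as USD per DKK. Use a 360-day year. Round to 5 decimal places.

T = 45/360 years.
USD growth factor: e^(0.0258×45/360) = 1.0032302.
Growth of 1 DKK over T: e^(0.0469×45/360) = 1.0058797.
CIP: F = S · (grow USD)/(grow DKK) = 0.18579 × 1.0032302/1.0058797 = 0.1853006 USD per DKK.

0.18530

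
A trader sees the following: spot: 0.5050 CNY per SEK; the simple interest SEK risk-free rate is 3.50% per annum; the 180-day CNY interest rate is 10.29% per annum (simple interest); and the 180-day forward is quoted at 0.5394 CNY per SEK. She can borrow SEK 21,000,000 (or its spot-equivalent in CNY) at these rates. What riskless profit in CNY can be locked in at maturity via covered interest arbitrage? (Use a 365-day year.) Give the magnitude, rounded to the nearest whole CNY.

T = 180/365 years.
Invest the SEK and cover forward: 21,000,000 × 1.017260274 × 0.5394 = CNY 11,522,914.03.
Convert at spot and invest in CNY: 21,000,000 × 0.5050 × 1.0507452055 = CNY 11,143,152.90.
The quoted forward overvalues SEK, so borrow CNY, buy SEK at spot, deposit the SEK at 3.50%, and sell the proceeds forward at 0.5394.
The gap between the two covered legs is CNY 379,761.

CNY 379,761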